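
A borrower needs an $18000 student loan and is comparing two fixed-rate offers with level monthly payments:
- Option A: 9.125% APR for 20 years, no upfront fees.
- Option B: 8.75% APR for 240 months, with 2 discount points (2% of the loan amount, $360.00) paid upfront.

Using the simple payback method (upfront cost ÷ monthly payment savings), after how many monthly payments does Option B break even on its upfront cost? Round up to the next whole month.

Option A: at 9.125% the monthly rate is 0.0076042, so the payment is 18,000 × 0.0076042 / (1 − 1.0076042^−240) = $163.40.
Option B: at 8.75% the monthly rate is 0.0072917, so the payment is 18,000 × 0.0072917 / (1 − 1.0072917^−240) = $159.07.
Monthly savings = $163.40 − $159.07 = $4.33.
Break-even = $360.00 / $4.33 = 83.14 → 84 months.

84 months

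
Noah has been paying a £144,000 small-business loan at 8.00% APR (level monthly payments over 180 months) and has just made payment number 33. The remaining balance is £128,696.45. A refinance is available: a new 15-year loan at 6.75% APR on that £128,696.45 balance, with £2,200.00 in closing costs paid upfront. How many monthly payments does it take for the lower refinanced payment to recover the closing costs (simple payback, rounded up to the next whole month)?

Current payment = 144,000 × 8%/12 / (1 − (1+0.0066667)^−180) = £1,376.14.
Refinanced payment = 128,696.45 × 0.0056250 / (1 − (1+0.0056250)^−180) = £1,138.85.
Monthly savings = £1,376.14 − £1,138.85 = £237.29.
Break-even = £2,200.00 / £237.29 = 9.27 → 10 months.

10 months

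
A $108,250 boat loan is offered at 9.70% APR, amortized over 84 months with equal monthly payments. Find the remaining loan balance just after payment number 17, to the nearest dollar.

With monthly rate i = 9.7%/12 = 0.0080833, the balance after k of n payments is P · [(1+i)^n − (1+i)^k] / [(1+i)^n − 1].
(1+0.0080833)^84 = 1.96652968 and (1+0.0080833)^17 = 1.14667248, so the balance is 108,250 × (1.96652968 − 1.14667248) / (1.96652968 − 1) = $91,822.88.

$91,823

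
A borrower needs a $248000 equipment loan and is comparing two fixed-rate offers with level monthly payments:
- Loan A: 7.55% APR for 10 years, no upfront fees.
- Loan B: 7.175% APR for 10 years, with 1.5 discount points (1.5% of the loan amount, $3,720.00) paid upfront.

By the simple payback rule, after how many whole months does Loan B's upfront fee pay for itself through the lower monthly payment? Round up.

77 months

Loan A: monthly rate = 7.55%/12 = 0.0062917; payment = 248,000 × 0.0062917 / (1 − (1+0.0062917)^−120) = $2,950.28.
Loan B: at 7.175% the monthly rate is 0.0059792, so the payment is 248,000 × 0.0059792 / (1 − 1.0059792^−120) = $2,901.91.
Monthly savings = $2,950.28 − $2,901.91 = $48.37.
Break-even = $3,720.00 / $48.37 = 76.91 → 77 months.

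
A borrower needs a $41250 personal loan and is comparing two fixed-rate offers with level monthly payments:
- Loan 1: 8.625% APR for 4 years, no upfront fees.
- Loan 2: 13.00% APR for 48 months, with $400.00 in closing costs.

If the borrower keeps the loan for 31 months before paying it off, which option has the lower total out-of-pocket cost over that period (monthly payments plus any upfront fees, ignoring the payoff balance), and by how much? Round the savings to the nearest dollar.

Loan 1: monthly rate = 8.625%/12 = 0.0071875; payment = 41,250 × 0.0071875 / (1 − (1+0.0071875)^−48) = $1,019.18.
Loan 2: at 13.00% the monthly rate is 0.0108333, so the payment is 41,250 × 0.0108333 / (1 − 1.0108333^−48) = $1,106.63.
Over 31 months: Loan 1 costs 31 × $1,019.18 = $31,594.58; Loan 2 costs 31 × $1,106.63 + $400.00 = $34,705.53.
Loan 1 is cheaper by $34,705.53 − $31,594.58 = $3,110.95.

Loan 1 by $3,111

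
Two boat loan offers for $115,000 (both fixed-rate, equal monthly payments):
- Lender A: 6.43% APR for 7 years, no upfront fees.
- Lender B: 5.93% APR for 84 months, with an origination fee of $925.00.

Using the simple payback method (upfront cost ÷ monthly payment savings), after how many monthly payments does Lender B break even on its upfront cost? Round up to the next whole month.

34 months

Lender A: at 6.43% the monthly rate is 0.0053583, so the payment is 115,000 × 0.0053583 / (1 − 1.0053583^−84) = $1,703.79.
Lender B: at 5.93% the monthly rate is 0.0049417, so the payment is 115,000 × 0.0049417 / (1 − 1.0049417^−84) = $1,676.13.
Monthly savings = $1,703.79 − $1,676.13 = $27.66.
Break-even = $925.00 / $27.66 = 33.44 → 34 months.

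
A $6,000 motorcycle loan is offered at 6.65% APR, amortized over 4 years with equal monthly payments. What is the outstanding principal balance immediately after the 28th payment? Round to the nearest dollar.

$2,695

With monthly rate i = 6.65%/12 = 0.0055417, the balance after k of n payments is P · [(1+i)^n − (1+i)^k] / [(1+i)^n − 1].
(1+0.0055417)^48 = 1.30377730 and (1+0.0055417)^28 = 1.16735243, so the balance is 6,000 × (1.30377730 − 1.16735243) / (1.30377730 − 1) = $2,694.57.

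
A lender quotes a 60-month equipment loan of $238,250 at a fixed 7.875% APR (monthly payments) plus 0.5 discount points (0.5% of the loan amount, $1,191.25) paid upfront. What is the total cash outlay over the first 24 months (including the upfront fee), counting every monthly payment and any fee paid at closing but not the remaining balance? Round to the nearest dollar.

Monthly rate = 7.875%/12 = 0.0065625; payment = 238,250 × 0.0065625 / (1 − (1+0.0065625)^−60) = $4,816.61.
Total outlay = 24 × $4,816.61 + $1,191.25 = $116,789.89.

$116,790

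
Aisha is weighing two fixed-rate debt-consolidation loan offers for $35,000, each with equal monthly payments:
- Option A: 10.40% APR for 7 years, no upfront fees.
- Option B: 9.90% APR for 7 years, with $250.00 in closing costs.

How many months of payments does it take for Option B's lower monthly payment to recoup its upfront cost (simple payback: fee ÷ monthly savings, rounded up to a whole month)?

Option A: at 10.40% the monthly rate is 0.0086667, so the payment is 35,000 × 0.0086667 / (1 − 1.0086667^−84) = $588.30.
Option B: at 9.90% the monthly rate is 0.0082500, so the payment is 35,000 × 0.0082500 / (1 − 1.0082500^−84) = $579.23.
Monthly savings = $588.30 − $579.23 = $9.07.
Break-even = $250.00 / $9.07 = 27.56 → 28 months.

28 months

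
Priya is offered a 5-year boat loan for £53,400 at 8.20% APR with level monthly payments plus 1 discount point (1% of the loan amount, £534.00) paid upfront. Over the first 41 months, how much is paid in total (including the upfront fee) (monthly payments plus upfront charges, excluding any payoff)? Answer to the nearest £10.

£45,140

At 8.20% the monthly rate is 0.0068333, so the payment is 53,400 × 0.0068333 / (1 − 1.0068333^−60) = £1,087.88.
Total outlay = 41 × £1,087.88 + £534.00 = £45,137.08.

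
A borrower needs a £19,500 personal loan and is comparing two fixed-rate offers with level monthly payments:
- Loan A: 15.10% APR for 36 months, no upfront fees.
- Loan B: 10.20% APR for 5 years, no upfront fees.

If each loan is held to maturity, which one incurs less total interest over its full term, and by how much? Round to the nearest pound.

Loan A by £605

Loan A: monthly rate = 15.1%/12 = 0.0125833; payment = 19,500 × 0.0125833 / (1 − (1+0.0125833)^−36) = £676.93.
Total interest on Loan A = 36 × £676.93 − £19,500 = £4,869.48.
Loan B: at 10.20% the monthly rate is 0.0085000, so the payment is 19,500 × 0.0085000 / (1 − 1.0085000^−60) = £416.24.
Total interest on Loan B = 60 × £416.24 − £19,500 = £5,474.40.
Loan A is lower by £604.92.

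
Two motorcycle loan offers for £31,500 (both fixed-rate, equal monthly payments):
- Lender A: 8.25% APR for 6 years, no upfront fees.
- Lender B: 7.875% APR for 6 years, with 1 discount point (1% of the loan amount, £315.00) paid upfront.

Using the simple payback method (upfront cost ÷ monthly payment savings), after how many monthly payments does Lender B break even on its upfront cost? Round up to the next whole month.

55 months

Lender A: at 8.25% the monthly rate is 0.0068750, so the payment is 31,500 × 0.0068750 / (1 − 1.0068750^−72) = £556.15.
Lender B: at 7.875% the monthly rate is 0.0065625, so the payment is 31,500 × 0.0065625 / (1 − 1.0065625^−72) = £550.38.
Monthly savings = £556.15 − £550.38 = £5.77.
Break-even = £315.00 / £5.77 = 54.59 → 55 months.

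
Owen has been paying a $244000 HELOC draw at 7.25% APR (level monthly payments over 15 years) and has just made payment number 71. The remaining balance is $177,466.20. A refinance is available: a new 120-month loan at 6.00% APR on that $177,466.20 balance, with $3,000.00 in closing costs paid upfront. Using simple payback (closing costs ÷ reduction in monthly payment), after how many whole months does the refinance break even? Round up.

Current payment = 244,000 × 7.25%/12 / (1 − (1+0.0060417)^−180) = $2,227.39.
Refinanced payment = 177,466.20 × 0.0050000 / (1 − (1+0.0050000)^−120) = $1,970.24.
Monthly savings = $2,227.39 − $1,970.24 = $257.15.
Break-even = $3,000.00 / $257.15 = 11.67 → 12 months.

12 months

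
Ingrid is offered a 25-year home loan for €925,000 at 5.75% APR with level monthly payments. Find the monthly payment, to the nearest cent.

Monthly rate = 5.75%/12 = 0.0047917; payment = 925,000 × 0.0047917 / (1 − (1+0.0047917)^−300) = €5,819.23.

€5,819.23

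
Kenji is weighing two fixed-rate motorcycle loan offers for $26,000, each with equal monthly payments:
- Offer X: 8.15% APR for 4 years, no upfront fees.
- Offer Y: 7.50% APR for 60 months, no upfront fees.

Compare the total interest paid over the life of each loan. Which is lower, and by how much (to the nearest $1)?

Offer X: at 8.15% the monthly rate is 0.0067917, so the payment is 26,000 × 0.0067917 / (1 − 1.0067917^−48) = $636.57.
Total interest on Offer X = 48 × $636.57 − $26,000 = $4,555.36.
Offer Y: at 7.50% the monthly rate is 0.0062500, so the payment is 26,000 × 0.0062500 / (1 − 1.0062500^−60) = $520.99.
Total interest on Offer Y = 60 × $520.99 − $26,000 = $5,259.40.
Offer X is lower by $704.04.

Offer X by $704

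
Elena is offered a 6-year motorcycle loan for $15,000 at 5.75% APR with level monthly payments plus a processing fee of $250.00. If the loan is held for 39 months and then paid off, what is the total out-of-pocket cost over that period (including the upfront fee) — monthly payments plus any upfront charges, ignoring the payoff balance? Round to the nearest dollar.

Monthly rate = 5.75%/12 = 0.0047917; payment = 15,000 × 0.0047917 / (1 − (1+0.0047917)^−72) = $246.83.
Total outlay = 39 × $246.83 + $250.00 = $9,876.37.

$9,876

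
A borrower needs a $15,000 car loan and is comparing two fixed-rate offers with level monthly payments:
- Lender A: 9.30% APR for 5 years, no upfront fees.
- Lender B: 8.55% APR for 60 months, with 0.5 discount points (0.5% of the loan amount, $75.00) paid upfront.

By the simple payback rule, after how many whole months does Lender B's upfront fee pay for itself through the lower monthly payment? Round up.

Lender A: at 9.30% the monthly rate is 0.0077500, so the payment is 15,000 × 0.0077500 / (1 − 1.0077500^−60) = $313.56.
Lender B: monthly rate = 8.55%/12 = 0.0071250; payment = 15,000 × 0.0071250 / (1 − (1+0.0071250)^−60) = $308.11.
Monthly savings = $313.56 − $308.11 = $5.45.
Break-even = $75.00 / $5.45 = 13.76 → 14 months.

14 months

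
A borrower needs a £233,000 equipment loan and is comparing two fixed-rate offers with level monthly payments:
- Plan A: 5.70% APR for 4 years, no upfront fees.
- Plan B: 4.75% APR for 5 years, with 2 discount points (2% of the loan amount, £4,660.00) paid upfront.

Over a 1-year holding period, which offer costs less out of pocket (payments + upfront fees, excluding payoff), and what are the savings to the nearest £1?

Plan B by £8,176

Plan A: at 5.70% the monthly rate is 0.0047500, so the payment is 233,000 × 0.0047500 / (1 − 1.0047500^−48) = £5,440.02.
Plan B: at 4.75% the monthly rate is 0.0039583, so the payment is 233,000 × 0.0039583 / (1 − 1.0039583^−60) = £4,370.36.
Over 12 months: Plan A costs 12 × £5,440.02 = £65,280.24; Plan B costs 12 × £4,370.36 + £4,660.00 = £57,104.32.
Plan B is cheaper by £65,280.24 − £57,104.32 = £8,175.92.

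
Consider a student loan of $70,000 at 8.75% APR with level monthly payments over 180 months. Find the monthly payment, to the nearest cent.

Monthly rate = 8.75%/12 = 0.0072917; payment = 70,000 × 0.0072917 / (1 − (1+0.0072917)^−180) = $699.61.

$699.61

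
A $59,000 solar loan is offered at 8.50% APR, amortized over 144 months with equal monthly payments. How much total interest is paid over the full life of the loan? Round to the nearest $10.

$35,310

At 8.50% the monthly rate is 0.0070833, so the payment is 59,000 × 0.0070833 / (1 − 1.0070833^−144) = $654.93.
Total paid = 144 × $654.93 = $94,309.92; interest = $94,309.92 − $59,000 = $35,309.92.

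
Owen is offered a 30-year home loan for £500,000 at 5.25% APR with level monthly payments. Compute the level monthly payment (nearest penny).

At 5.25% the monthly rate is 0.0043750, so the payment is 500,000 × 0.0043750 / (1 − 1.0043750^−360) = £2,761.02.

£2,761.02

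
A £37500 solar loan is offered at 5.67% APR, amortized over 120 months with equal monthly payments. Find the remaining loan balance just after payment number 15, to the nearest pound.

With monthly rate i = 5.67%/12 = 0.0047250, the balance after k of n payments is P · [(1+i)^n − (1+i)^k] / [(1+i)^n − 1].
(1+0.0047250)^120 = 1.76061762 and (1+0.0047250)^15 = 1.07326788, so the balance is 37,500 × (1.76061762 − 1.07326788) / (1.76061762 − 1) = £33,887.74.

£33,888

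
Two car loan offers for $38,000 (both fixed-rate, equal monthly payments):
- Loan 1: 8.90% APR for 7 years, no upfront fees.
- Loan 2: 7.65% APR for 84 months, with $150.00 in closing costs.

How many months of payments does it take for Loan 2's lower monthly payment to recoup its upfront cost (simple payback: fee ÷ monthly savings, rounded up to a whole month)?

7 months

Loan 1: monthly rate = 8.9%/12 = 0.0074167; payment = 38,000 × 0.0074167 / (1 − (1+0.0074167)^−84) = $609.46.
Loan 2: monthly rate = 7.65%/12 = 0.0063750; payment = 38,000 × 0.0063750 / (1 − (1+0.0063750)^−84) = $585.67.
Monthly savings = $609.46 − $585.67 = $23.79.
Break-even = $150.00 / $23.79 = 6.31 → 7 months.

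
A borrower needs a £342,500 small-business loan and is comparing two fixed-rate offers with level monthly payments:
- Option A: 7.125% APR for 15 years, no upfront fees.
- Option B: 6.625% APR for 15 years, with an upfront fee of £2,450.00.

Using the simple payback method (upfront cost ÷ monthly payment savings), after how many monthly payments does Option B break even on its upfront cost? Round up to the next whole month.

Option A: monthly rate = 7.125%/12 = 0.0059375; payment = 342,500 × 0.0059375 / (1 − (1+0.0059375)^−180) = £3,102.47.
Option B: monthly rate = 6.625%/12 = 0.0055208; payment = 342,500 × 0.0055208 / (1 − (1+0.0055208)^−180) = £3,007.13.
Monthly savings = £3,102.47 − £3,007.13 = £95.34.
Break-even = £2,450.00 / £95.34 = 25.70 → 26 months.

26 months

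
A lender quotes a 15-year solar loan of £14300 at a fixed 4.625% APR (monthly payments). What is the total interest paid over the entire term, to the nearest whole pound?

At 4.625% the monthly rate is 0.0038542, so the payment is 14,300 × 0.0038542 / (1 − 1.0038542^−180) = £110.31.
Total paid = 180 × £110.31 = £19,855.80; interest = £19,855.80 − £14,300 = £5,555.80.

£5,556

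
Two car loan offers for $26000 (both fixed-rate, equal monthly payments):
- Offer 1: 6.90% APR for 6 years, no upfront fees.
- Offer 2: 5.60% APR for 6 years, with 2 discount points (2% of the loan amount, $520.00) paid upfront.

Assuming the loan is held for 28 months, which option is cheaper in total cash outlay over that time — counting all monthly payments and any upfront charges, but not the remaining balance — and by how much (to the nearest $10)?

Offer 1 by $70

Offer 1: monthly rate = 6.9%/12 = 0.0057500; payment = 26,000 × 0.0057500 / (1 − (1+0.0057500)^−72) = $442.03.
Offer 2: monthly rate = 5.6%/12 = 0.0046667; payment = 26,000 × 0.0046667 / (1 − (1+0.0046667)^−72) = $426.00.
Over 28 months: Offer 1 costs 28 × $442.03 = $12,376.84; Offer 2 costs 28 × $426.00 + $520.00 = $12,448.00.
Offer 1 is cheaper by $12,448.00 − $12,376.84 = $71.16.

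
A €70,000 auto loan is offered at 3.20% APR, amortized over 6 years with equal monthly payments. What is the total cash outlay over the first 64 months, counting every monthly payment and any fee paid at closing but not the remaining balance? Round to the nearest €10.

€68,470

At 3.20% the monthly rate is 0.0026667, so the payment is 70,000 × 0.0026667 / (1 − 1.0026667^−72) = €1,069.83.
Total outlay = 64 × €1,069.83 = €68,469.12.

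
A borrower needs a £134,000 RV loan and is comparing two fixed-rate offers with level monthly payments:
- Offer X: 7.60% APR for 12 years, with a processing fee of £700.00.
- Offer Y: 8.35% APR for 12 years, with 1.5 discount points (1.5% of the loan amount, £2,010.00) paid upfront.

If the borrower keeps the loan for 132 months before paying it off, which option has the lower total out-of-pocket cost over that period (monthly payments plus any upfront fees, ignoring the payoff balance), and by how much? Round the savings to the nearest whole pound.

Offer X by £8,579

Offer X: monthly rate = 7.6%/12 = 0.0063333; payment = 134,000 × 0.0063333 / (1 − (1+0.0063333)^−144) = £1,421.26.
Offer Y: at 8.35% the monthly rate is 0.0069583, so the payment is 134,000 × 0.0069583 / (1 − 1.0069583^−144) = £1,476.33.
Over 132 months: Offer X costs 132 × £1,421.26 + £700.00 = £188,306.32; Offer Y costs 132 × £1,476.33 + £2,010.00 = £196,885.56.
Offer X is cheaper by £196,885.56 − £188,306.32 = £8,579.24.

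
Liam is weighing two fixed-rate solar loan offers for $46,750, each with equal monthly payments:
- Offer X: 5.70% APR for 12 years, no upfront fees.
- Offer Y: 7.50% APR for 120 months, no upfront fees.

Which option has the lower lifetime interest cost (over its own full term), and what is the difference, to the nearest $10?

Offer X by $1,940

Offer X: monthly rate = 5.7%/12 = 0.0047500; payment = 46,750 × 0.0047500 / (1 − (1+0.0047500)^−144) = $448.99.
Total interest on Offer X = 144 × $448.99 − $46,750 = $17,904.56.
Offer Y: at 7.50% the monthly rate is 0.0062500, so the payment is 46,750 × 0.0062500 / (1 − 1.0062500^−120) = $554.93.
Total interest on Offer Y = 120 × $554.93 − $46,750 = $19,841.60.
Offer X is lower by $1,937.04.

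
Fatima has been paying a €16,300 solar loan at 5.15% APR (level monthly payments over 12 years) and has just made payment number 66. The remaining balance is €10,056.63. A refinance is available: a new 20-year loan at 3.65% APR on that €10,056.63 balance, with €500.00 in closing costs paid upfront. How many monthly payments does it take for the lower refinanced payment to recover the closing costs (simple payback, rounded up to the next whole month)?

6 months

Current payment = 16,300 × 5.15%/12 / (1 − (1+0.0042917)^−144) = €151.99.
Refinanced payment = 10,056.63 × 0.0030417 / (1 − (1+0.0030417)^−240) = €59.10.
Monthly savings = €151.99 − €59.10 = €92.89.
Break-even = €500.00 / €92.89 = 5.38 → 6 months.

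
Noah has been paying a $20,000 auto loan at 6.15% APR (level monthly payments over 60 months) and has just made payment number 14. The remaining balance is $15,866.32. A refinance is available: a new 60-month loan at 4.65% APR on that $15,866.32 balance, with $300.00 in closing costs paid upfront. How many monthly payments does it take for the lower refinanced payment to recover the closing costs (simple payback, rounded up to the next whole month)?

Current payment = 20,000 × 6.15%/12 / (1 − (1+0.0051250)^−60) = $388.05.
Refinanced payment = 15,866.32 × 0.0038750 / (1 − (1+0.0038750)^−60) = $296.88.
Monthly savings = $388.05 − $296.88 = $91.17.
Break-even = $300.00 / $91.17 = 3.29 → 4 months.

4 months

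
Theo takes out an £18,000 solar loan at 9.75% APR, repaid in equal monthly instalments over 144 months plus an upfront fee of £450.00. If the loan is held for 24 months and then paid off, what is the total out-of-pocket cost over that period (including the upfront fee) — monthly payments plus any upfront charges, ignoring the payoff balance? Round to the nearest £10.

£5,550

At 9.75% the monthly rate is 0.0081250, so the payment is 18,000 × 0.0081250 / (1 − 1.0081250^−144) = £212.52.
Total outlay = 24 × £212.52 + £450.00 = £5,550.48.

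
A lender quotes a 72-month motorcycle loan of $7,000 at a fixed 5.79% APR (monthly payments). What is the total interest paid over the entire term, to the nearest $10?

At 5.79% the monthly rate is 0.0048250, so the payment is 7,000 × 0.0048250 / (1 − 1.0048250^−72) = $115.32.
Total paid = 72 × $115.32 = $8,303.04; interest = $8,303.04 − $7,000 = $1,303.04.

$1,300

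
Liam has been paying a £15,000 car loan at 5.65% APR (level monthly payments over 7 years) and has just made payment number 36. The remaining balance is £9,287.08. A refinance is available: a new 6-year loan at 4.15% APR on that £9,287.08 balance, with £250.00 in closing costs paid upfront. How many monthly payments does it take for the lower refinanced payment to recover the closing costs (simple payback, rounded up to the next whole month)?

Current payment = 15,000 × 5.65%/12 / (1 − (1+0.0047083)^−84) = £216.62.
Refinanced payment = 9,287.08 × 0.0034583 / (1 − (1+0.0034583)^−72) = £145.93.
Monthly savings = £216.62 − £145.93 = £70.69.
Break-even = £250.00 / £70.69 = 3.54 → 4 months.

4 months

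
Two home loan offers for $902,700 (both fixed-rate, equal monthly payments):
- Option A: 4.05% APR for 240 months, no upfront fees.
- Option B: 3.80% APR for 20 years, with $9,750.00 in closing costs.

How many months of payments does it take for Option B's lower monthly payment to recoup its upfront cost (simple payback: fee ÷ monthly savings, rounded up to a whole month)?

83 months

Option A: monthly rate = 4.05%/12 = 0.0033750; payment = 902,700 × 0.0033750 / (1 − (1+0.0033750)^−240) = $5,494.00.
Option B: at 3.80% the monthly rate is 0.0031667, so the payment is 902,700 × 0.0031667 / (1 − 1.0031667^−240) = $5,375.52.
Monthly savings = $5,494.00 − $5,375.52 = $118.48.
Break-even = $9,750.00 / $118.48 = 82.29 → 83 months.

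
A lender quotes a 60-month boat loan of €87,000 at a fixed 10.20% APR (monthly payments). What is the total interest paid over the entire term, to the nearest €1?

Monthly rate = 10.2%/12 = 0.0085000; payment = 87,000 × 0.0085000 / (1 − (1+0.0085000)^−60) = €1,857.07.
Total paid = 60 × €1,857.07 = €111,424.20; interest = €111,424.20 − €87,000 = €24,424.20.

€24,424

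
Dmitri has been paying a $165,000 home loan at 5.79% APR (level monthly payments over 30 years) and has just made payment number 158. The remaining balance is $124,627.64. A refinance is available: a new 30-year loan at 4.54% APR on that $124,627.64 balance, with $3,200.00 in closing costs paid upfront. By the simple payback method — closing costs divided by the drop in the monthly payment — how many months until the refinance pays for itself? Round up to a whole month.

10 months

Current payment = 165,000 × 5.79%/12 / (1 − (1+0.0048250)^−360) = $967.09.
Refinanced payment = 124,627.64 × 0.0037833 / (1 − (1+0.0037833)^−360) = $634.44.
Monthly savings = $967.09 − $634.44 = $332.65.
Break-even = $3,200.00 / $332.65 = 9.62 → 10 months.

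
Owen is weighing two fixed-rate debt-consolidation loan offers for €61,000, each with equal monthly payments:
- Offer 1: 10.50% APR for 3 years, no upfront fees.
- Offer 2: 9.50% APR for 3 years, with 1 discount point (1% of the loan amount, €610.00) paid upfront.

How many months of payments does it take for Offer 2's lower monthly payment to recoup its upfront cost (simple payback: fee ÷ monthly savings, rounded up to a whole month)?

22 months

Offer 1: at 10.50% the monthly rate is 0.0087500, so the payment is 61,000 × 0.0087500 / (1 − 1.0087500^−36) = €1,982.65.
Offer 2: monthly rate = 9.5%/12 = 0.0079167; payment = 61,000 × 0.0079167 / (1 − (1+0.0079167)^−36) = €1,954.01.
Monthly savings = €1,982.65 − €1,954.01 = €28.64.
Break-even = €610.00 / €28.64 = 21.30 → 22 months.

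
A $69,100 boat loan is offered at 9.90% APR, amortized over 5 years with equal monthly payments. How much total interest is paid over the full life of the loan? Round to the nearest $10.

$18,790

At 9.90% the monthly rate is 0.0082500, so the payment is 69,100 × 0.0082500 / (1 − 1.0082500^−60) = $1,464.77.
Total paid = 60 × $1,464.77 = $87,886.20; interest = $87,886.20 − $69,100 = $18,786.20.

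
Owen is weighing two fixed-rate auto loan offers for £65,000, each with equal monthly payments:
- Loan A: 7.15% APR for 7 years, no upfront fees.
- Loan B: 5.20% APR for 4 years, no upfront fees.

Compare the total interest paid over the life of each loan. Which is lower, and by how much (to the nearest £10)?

Loan A: monthly rate = 7.15%/12 = 0.0059583; payment = 65,000 × 0.0059583 / (1 − (1+0.0059583)^−84) = £985.80.
Total interest on Loan A = 84 × £985.80 − £65,000 = £17,807.20.
Loan B: monthly rate = 5.2%/12 = 0.0043333; payment = 65,000 × 0.0043333 / (1 − (1+0.0043333)^−48) = £1,502.80.
Total interest on Loan B = 48 × £1,502.80 − £65,000 = £7,134.40.
Loan B is lower by £10,672.80.

Loan B by £10,670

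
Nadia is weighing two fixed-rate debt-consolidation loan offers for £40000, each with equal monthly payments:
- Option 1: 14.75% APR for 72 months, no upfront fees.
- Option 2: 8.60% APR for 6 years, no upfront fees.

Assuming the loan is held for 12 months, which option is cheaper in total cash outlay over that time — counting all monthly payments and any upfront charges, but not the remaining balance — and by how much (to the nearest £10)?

Option 1: at 14.75% the monthly rate is 0.0122917, so the payment is 40,000 × 0.0122917 / (1 − 1.0122917^−72) = £840.38.
Option 2: monthly rate = 8.6%/12 = 0.0071667; payment = 40,000 × 0.0071667 / (1 − (1+0.0071667)^−72) = £713.11.
Over 12 months: Option 1 costs 12 × £840.38 = £10,084.56; Option 2 costs 12 × £713.11 = £8,557.32.
Option 2 is cheaper by £10,084.56 − £8,557.32 = £1,527.24.

Option 2 by £1,530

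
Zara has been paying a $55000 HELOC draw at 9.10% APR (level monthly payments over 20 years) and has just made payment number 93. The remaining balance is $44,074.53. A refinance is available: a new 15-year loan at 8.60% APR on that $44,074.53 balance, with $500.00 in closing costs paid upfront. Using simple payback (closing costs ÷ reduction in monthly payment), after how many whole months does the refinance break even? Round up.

Current payment = 55,000 × 9.1%/12 / (1 − (1+0.0075833)^−240) = $498.39.
Refinanced payment = 44,074.53 × 0.0071667 / (1 − (1+0.0071667)^−180) = $436.61.
Monthly savings = $498.39 − $436.61 = $61.78.
Break-even = $500.00 / $61.78 = 8.09 → 9 months.

9 months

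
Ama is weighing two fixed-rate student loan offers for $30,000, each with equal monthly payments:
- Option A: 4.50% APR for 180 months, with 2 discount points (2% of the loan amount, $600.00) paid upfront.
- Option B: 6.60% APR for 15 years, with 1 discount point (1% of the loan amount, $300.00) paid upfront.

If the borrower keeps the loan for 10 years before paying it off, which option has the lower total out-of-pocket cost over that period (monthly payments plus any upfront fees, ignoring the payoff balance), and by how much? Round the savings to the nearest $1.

Option A: at 4.50% the monthly rate is 0.0037500, so the payment is 30,000 × 0.0037500 / (1 − 1.0037500^−180) = $229.50.
Option B: monthly rate = 6.6%/12 = 0.0055000; payment = 30,000 × 0.0055000 / (1 − (1+0.0055000)^−180) = $262.98.
Over 120 months: Option A costs 120 × $229.50 + $600.00 = $28,140.00; Option B costs 120 × $262.98 + $300.00 = $31,857.60.
Option A is cheaper by $31,857.60 − $28,140.00 = $3,717.60.

Option A by $3,718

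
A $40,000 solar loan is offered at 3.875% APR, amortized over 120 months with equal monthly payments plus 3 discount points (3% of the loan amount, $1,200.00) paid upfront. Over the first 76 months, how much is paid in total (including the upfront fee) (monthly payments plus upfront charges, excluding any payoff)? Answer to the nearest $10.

$31,800

Monthly rate = 3.875%/12 = 0.0032292; payment = 40,000 × 0.0032292 / (1 − (1+0.0032292)^−120) = $402.61.
Total outlay = 76 × $402.61 + $1,200.00 = $31,798.36.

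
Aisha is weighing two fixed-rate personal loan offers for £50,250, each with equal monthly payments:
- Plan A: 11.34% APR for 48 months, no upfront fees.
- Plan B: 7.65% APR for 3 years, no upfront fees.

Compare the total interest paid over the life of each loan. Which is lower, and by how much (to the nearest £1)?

Plan B by £6,343

Plan A: monthly rate = 11.34%/12 = 0.0094500; payment = 50,250 × 0.0094500 / (1 − (1+0.0094500)^−48) = £1,307.05.
Total interest on Plan A = 48 × £1,307.05 − £50,250 = £12,488.40.
Plan B: monthly rate = 7.65%/12 = 0.0063750; payment = 50,250 × 0.0063750 / (1 − (1+0.0063750)^−36) = £1,566.55.
Total interest on Plan B = 36 × £1,566.55 − £50,250 = £6,145.80.
Plan B is lower by £6,342.60.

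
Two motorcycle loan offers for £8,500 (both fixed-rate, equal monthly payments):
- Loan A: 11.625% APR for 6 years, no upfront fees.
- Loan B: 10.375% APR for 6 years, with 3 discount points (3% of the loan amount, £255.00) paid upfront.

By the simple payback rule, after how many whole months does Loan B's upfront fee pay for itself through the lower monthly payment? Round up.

Loan A: monthly rate = 11.625%/12 = 0.0096875; payment = 8,500 × 0.0096875 / (1 − (1+0.0096875)^−72) = £164.52.
Loan B: at 10.375% the monthly rate is 0.0086458, so the payment is 8,500 × 0.0086458 / (1 − 1.0086458^−72) = £159.08.
Monthly savings = £164.52 − £159.08 = £5.44.
Break-even = £255.00 / £5.44 = 46.88 → 47 months.

47 months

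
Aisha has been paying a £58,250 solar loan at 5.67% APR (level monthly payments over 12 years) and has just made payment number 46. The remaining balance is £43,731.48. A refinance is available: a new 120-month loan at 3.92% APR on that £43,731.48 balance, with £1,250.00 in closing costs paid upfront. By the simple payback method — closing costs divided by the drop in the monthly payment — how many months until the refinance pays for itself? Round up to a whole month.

11 months

Current payment = 58,250 × 5.67%/12 / (1 − (1+0.0047250)^−144) = £558.54.
Refinanced payment = 43,731.48 × 0.0032667 / (1 − (1+0.0032667)^−120) = £441.10.
Monthly savings = £558.54 − £441.10 = £117.44.
Break-even = £1,250.00 / £117.44 = 10.64 → 11 months.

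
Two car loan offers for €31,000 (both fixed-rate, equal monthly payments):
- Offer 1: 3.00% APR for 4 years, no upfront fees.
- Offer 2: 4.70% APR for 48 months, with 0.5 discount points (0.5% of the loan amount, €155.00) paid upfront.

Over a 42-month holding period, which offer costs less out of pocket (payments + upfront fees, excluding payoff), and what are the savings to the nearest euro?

Offer 1: at 3.00% the monthly rate is 0.0025000, so the payment is 31,000 × 0.0025000 / (1 − 1.0025000^−48) = €686.16.
Offer 2: at 4.70% the monthly rate is 0.0039167, so the payment is 31,000 × 0.0039167 / (1 − 1.0039167^−48) = €709.70.
Over 42 months: Offer 1 costs 42 × €686.16 = €28,818.72; Offer 2 costs 42 × €709.70 + €155.00 = €29,962.40.
Offer 1 is cheaper by €29,962.40 − €28,818.72 = €1,143.68.

Offer 1 by €1,144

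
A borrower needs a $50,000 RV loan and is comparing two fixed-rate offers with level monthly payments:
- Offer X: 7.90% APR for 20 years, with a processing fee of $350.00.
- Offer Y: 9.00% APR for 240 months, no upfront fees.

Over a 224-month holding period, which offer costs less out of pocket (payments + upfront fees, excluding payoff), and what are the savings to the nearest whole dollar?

Offer X by $7,434

Offer X: at 7.90% the monthly rate is 0.0065833, so the payment is 50,000 × 0.0065833 / (1 − 1.0065833^−240) = $415.11.
Offer Y: monthly rate = 9%/12 = 0.0075000; payment = 50,000 × 0.0075000 / (1 − (1+0.0075000)^−240) = $449.86.
Over 224 months: Offer X costs 224 × $415.11 + $350.00 = $93,334.64; Offer Y costs 224 × $449.86 = $100,768.64.
Offer X is cheaper by $100,768.64 − $93,334.64 = $7,434.00.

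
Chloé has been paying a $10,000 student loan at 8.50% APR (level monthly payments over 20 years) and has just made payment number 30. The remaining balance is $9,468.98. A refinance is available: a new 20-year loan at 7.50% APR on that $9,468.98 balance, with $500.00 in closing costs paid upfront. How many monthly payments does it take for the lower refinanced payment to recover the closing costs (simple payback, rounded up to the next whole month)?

Current payment = 10,000 × 8.5%/12 / (1 − (1+0.0070833)^−240) = $86.78.
Refinanced payment = 9,468.98 × 0.0062500 / (1 − (1+0.0062500)^−240) = $76.28.
Monthly savings = $86.78 − $76.28 = $10.50.
Break-even = $500.00 / $10.50 = 47.62 → 48 months.

48 months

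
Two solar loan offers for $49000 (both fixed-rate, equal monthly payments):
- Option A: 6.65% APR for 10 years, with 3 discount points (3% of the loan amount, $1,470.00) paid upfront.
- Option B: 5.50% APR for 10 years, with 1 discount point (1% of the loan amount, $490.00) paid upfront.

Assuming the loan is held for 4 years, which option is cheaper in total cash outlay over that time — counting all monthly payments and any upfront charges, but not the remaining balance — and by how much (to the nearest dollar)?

Option B by $2,341

Option A: at 6.65% the monthly rate is 0.0055417, so the payment is 49,000 × 0.0055417 / (1 − 1.0055417^−120) = $560.13.
Option B: at 5.50% the monthly rate is 0.0045833, so the payment is 49,000 × 0.0045833 / (1 − 1.0045833^−120) = $531.78.
Over 48 months: Option A costs 48 × $560.13 + $1,470.00 = $28,356.24; Option B costs 48 × $531.78 + $490.00 = $26,015.44.
Option B is cheaper by $28,356.24 − $26,015.44 = $2,340.80.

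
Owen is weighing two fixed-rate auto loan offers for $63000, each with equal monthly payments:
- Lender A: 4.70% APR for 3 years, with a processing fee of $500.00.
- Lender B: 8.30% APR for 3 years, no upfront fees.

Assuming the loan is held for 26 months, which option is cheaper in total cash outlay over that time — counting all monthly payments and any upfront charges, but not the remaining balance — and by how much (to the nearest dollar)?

Lender A by $2,184

Lender A: monthly rate = 4.7%/12 = 0.0039167; payment = 63,000 × 0.0039167 / (1 − (1+0.0039167)^−36) = $1,879.69.
Lender B: monthly rate = 8.3%/12 = 0.0069167; payment = 63,000 × 0.0069167 / (1 − (1+0.0069167)^−36) = $1,982.92.
Over 26 months: Lender A costs 26 × $1,879.69 + $500.00 = $49,371.94; Lender B costs 26 × $1,982.92 = $51,555.92.
Lender A is cheaper by $51,555.92 − $49,371.94 = $2,183.98.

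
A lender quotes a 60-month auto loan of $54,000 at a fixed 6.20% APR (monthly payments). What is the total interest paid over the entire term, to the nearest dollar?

Monthly rate = 6.2%/12 = 0.0051667; payment = 54,000 × 0.0051667 / (1 − (1+0.0051667)^−60) = $1,049.00.
Total paid = 60 × $1,049.00 = $62,940.00; interest = $62,940.00 − $54,000 = $8,940.00.

$8,940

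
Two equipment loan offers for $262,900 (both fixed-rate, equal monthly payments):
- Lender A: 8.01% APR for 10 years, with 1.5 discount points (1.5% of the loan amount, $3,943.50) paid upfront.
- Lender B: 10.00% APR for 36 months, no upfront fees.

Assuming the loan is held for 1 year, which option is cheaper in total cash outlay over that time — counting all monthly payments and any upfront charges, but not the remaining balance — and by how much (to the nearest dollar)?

Lender A by $59,560

Lender A: monthly rate = 8.01%/12 = 0.0066750; payment = 262,900 × 0.0066750 / (1 − (1+0.0066750)^−120) = $3,191.09.
Lender B: at 10.00% the monthly rate is 0.0083333, so the payment is 262,900 × 0.0083333 / (1 − 1.0083333^−36) = $8,483.04.
Over 12 months: Lender A costs 12 × $3,191.09 + $3,943.50 = $42,236.58; Lender B costs 12 × $8,483.04 = $101,796.48.
Lender A is cheaper by $101,796.48 − $42,236.58 = $59,559.90.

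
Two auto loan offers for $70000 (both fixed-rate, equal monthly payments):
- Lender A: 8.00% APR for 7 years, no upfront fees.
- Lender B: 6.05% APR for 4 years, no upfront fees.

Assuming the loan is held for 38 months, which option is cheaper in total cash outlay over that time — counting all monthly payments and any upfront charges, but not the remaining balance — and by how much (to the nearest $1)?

Lender A by $21,072

Lender A: at 8.00% the monthly rate is 0.0066667, so the payment is 70,000 × 0.0066667 / (1 − 1.0066667^−84) = $1,091.04.
Lender B: at 6.05% the monthly rate is 0.0050417, so the payment is 70,000 × 0.0050417 / (1 − 1.0050417^−48) = $1,645.56.
Over 38 months: Lender A costs 38 × $1,091.04 = $41,459.52; Lender B costs 38 × $1,645.56 = $62,531.28.
Lender A is cheaper by $62,531.28 − $41,459.52 = $21,071.76.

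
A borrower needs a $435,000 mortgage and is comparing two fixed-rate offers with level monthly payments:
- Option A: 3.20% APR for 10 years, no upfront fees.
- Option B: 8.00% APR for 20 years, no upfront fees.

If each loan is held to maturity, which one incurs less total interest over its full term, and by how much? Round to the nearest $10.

Option A: at 3.20% the monthly rate is 0.0026667, so the payment is 435,000 × 0.0026667 / (1 − 1.0026667^−120) = $4,240.67.
Total interest on Option A = 120 × $4,240.67 − $435,000 = $73,880.40.
Option B: monthly rate = 8%/12 = 0.0066667; payment = 435,000 × 0.0066667 / (1 − (1+0.0066667)^−240) = $3,638.51.
Total interest on Option B = 240 × $3,638.51 − $435,000 = $438,242.40.
Option A is lower by $364,362.00.

Option A by $364,360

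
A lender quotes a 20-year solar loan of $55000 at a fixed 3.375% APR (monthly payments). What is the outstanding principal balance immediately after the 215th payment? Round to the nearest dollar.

$7,605

With monthly rate i = 3.375%/12 = 0.0028125, the balance after k of n payments is P · [(1+i)^n − (1+i)^k] / [(1+i)^n − 1].
(1+0.0028125)^240 = 1.96217305 and (1+0.0028125)^215 = 1.82912690, so the balance is 55,000 × (1.96217305 − 1.82912690) / (1.96217305 − 1) = $7,605.22.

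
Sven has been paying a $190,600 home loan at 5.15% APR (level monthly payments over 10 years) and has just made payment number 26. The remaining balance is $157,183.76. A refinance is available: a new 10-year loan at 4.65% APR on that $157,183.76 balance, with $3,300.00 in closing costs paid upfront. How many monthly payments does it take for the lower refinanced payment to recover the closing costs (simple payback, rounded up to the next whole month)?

9 months

Current payment = 190,600 × 5.15%/12 / (1 − (1+0.0042917)^−120) = $2,035.61.
Refinanced payment = 157,183.76 × 0.0038750 / (1 − (1+0.0038750)^−120) = $1,640.42.
Monthly savings = $2,035.61 − $1,640.42 = $395.19.
Break-even = $3,300.00 / $395.19 = 8.35 → 9 months.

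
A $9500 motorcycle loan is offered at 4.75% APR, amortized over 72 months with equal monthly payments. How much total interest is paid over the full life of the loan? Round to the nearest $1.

At 4.75% the monthly rate is 0.0039583, so the payment is 9,500 × 0.0039583 / (1 − 1.0039583^−72) = $151.90.
Total paid = 72 × $151.90 = $10,936.80; interest = $10,936.80 − $9,500 = $1,436.80.

$1,437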